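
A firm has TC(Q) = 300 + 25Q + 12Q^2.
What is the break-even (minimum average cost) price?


AC(Q) = 300/Q + 25 + 12Q
To minimize: dAC/dQ = -300/Q^2 + 12 = 0
Q^2 = 300/12 = 25
Q* = 5
Min AC = 300/5 + 25 + 12*5
Min AC = 60 + 25 + 60 = 145

145


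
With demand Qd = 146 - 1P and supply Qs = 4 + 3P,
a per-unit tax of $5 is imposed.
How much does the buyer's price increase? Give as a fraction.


With a per-unit tax, the buyer's price increase depends on relative slopes.
Supply slope: d = 3, Demand slope: b = 1
Buyer's price increase = d * tax / (b + d)
= 3 * 5 / (1 + 3)
= 15 / 4 = 15/4

15/4


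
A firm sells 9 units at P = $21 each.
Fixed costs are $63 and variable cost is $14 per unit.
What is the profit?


Total Revenue = P * Q = 21 * 9 = $189
Total Cost = FC + VC*Q = 63 + 14*9 = $189
Profit = TR - TC = 189 - 189 = $0

$0


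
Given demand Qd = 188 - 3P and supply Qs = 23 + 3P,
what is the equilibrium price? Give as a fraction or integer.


At equilibrium, Qd = Qs.
188 - 3P = 23 + 3P
188 - 23 = 3P + 3P
165 = 6P
P* = 165/6 = 55/2

55/2


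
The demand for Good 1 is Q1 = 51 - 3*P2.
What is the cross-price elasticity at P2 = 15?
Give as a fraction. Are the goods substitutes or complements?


dQ1/dP2 = -3
At P2 = 15: Q1 = 51 - 3*15 = 6
Exy = (dQ1/dP2)(P2/Q1) = -3 * 15 / 6 = -15/2
Since Exy < 0, the goods are complements.

-15/2 (complements)


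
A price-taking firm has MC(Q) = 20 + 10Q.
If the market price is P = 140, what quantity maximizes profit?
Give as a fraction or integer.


In perfect competition, profit is maximized where P = MC.
140 = 20 + 10Q
120 = 10Q
Q* = 120/10 = 12

12


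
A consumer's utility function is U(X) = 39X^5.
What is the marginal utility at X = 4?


MU = dU/dX = 39*5*X^(5-1)
MU = 195*X^4
At X = 4:
MU = 195 * 4^4
MU = 195 * 256 = 49920

49920


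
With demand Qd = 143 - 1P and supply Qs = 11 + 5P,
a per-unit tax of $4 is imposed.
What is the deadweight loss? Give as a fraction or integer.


Pre-tax equilibrium quantity: Q* = 121
Post-tax equilibrium quantity: Q_tax = 353/3
Reduction in quantity: Q* - Q_tax = 10/3
DWL = (1/2) * tax * (Q* - Q_tax)
DWL = (1/2) * 4 * 10/3 = 20/3

20/3


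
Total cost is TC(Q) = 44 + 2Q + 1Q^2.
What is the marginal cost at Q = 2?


MC = dTC/dQ = 2 + 2*1*Q
At Q = 2:
MC = 2 + 2*2
MC = 2 + 4 = 6

6


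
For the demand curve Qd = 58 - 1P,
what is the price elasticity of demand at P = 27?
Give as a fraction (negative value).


dQ/dP = -1
At P = 27: Q = 58 - 1*27 = 31
E = (dQ/dP)(P/Q) = (-1)(27/31) = -27/31

-27/31


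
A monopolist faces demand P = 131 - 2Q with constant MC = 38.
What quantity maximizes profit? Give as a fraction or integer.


TR = P*Q = (131 - 2Q)Q = 131Q - 2Q^2
MR = dTR/dQ = 131 - 4Q
Set MR = MC:
131 - 4Q = 38
93 = 4Q
Q* = 93/4 = 93/4

93/4


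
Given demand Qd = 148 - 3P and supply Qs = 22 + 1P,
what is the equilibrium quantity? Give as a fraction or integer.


First find equilibrium price:
148 - 3P = 22 + 1P
P* = 126/4 = 63/2
Then substitute into demand:
Q* = 148 - 3 * 63/2 = 107/2

107/2


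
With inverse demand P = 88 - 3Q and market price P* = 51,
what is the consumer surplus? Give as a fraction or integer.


Maximum willingness to pay (at Q=0): P_max = 88
Quantity demanded at P* = 51:
Q* = (88 - 51)/3 = 37/3
CS = (1/2) * Q* * (P_max - P*)
CS = (1/2) * 37/3 * (88 - 51)
CS = (1/2) * 37/3 * 37 = 1369/6

1369/6


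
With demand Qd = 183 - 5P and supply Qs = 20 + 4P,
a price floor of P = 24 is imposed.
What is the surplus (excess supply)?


At P = 24:
Qd = 183 - 5*24 = 63
Qs = 20 + 4*24 = 116
Surplus = Qs - Qd = 116 - 63 = 53

53


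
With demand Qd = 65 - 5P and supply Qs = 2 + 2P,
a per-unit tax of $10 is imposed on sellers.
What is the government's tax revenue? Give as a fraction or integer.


With tax on sellers, new supply: Qs' = 2 + 2(P - 10)
= 2P - 18
New equilibrium quantity:
Q_new = 40/7
Tax revenue = tax * Q_new = 10 * 40/7 = 400/7

400/7


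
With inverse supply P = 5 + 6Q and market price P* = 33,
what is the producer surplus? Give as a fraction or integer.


Minimum supply price (at Q=0): P_min = 5
Quantity supplied at P* = 33:
Q* = (33 - 5)/6 = 14/3
PS = (1/2) * Q* * (P* - P_min)
PS = (1/2) * 14/3 * (33 - 5)
PS = (1/2) * 14/3 * 28 = 196/3

196/3


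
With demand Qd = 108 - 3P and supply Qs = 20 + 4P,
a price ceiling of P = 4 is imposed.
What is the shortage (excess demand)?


At P = 4:
Qd = 108 - 3*4 = 96
Qs = 20 + 4*4 = 36
Shortage = Qd - Qs = 96 - 36 = 60

60


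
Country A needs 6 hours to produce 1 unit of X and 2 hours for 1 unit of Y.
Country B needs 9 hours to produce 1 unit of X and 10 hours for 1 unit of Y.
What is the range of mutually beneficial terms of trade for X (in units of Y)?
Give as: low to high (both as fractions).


Opportunity cost of X for Country A = hours_X / hours_Y = 6/2 = 3 units of Y
Opportunity cost of X for Country B = hours_X / hours_Y = 9/10 = 9/10 units of Y
Terms of trade must be between the two opportunity costs.
Range: 9/10 to 3

9/10 to 3


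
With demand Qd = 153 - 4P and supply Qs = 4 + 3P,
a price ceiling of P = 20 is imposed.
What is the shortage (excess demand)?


At P = 20:
Qd = 153 - 4*20 = 73
Qs = 4 + 3*20 = 64
Shortage = Qd - Qs = 73 - 64 = 9

9


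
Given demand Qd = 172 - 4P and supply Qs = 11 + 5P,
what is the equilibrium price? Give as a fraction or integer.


At equilibrium, Qd = Qs.
172 - 4P = 11 + 5P
172 - 11 = 4P + 5P
161 = 9P
P* = 161/9 = 161/9

161/9


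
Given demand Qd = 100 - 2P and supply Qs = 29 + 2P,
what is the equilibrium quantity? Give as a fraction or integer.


First find equilibrium price:
100 - 2P = 29 + 2P
P* = 71/4 = 71/4
Then substitute into demand:
Q* = 100 - 2 * 71/4 = 129/2

129/2


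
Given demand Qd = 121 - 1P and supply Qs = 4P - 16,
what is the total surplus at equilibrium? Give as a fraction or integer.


Find equilibrium: 121 - 1P = 4P - 16
121 + 16 = 5P
P* = 137/5 = 137/5
Q* = 4*137/5 - 16 = 468/5
Inverse demand: P = 121 - Q/1, so P_max = 121
Inverse supply: P = 4 + Q/4, so P_min = 4
CS = (1/2) * 468/5 * (121 - 137/5) = 109512/25
PS = (1/2) * 468/5 * (137/5 - 4) = 27378/25
TS = CS + PS = 109512/25 + 27378/25 = 27378/5

27378/5


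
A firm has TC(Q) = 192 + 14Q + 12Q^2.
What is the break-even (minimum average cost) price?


AC(Q) = 192/Q + 14 + 12Q
To minimize: dAC/dQ = -192/Q^2 + 12 = 0
Q^2 = 192/12 = 16
Q* = 4
Min AC = 192/4 + 14 + 12*4
Min AC = 48 + 14 + 48 = 110

110


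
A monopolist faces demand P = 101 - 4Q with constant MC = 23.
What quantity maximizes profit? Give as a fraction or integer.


TR = P*Q = (101 - 4Q)Q = 101Q - 4Q^2
MR = dTR/dQ = 101 - 8Q
Set MR = MC:
101 - 8Q = 23
78 = 8Q
Q* = 78/8 = 39/4

39/4


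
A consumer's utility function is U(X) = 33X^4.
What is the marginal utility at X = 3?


MU = dU/dX = 33*4*X^(4-1)
MU = 132*X^3
At X = 3:
MU = 132 * 3^3
MU = 132 * 27 = 3564

3564


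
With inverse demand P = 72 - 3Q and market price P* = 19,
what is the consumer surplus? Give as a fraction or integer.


Maximum willingness to pay (at Q=0): P_max = 72
Quantity demanded at P* = 19:
Q* = (72 - 19)/3 = 53/3
CS = (1/2) * Q* * (P_max - P*)
CS = (1/2) * 53/3 * (72 - 19)
CS = (1/2) * 53/3 * 53 = 2809/6

2809/6


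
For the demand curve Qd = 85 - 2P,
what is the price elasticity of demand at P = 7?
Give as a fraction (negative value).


dQ/dP = -2
At P = 7: Q = 85 - 2*7 = 71
E = (dQ/dP)(P/Q) = (-2)(7/71) = -14/71

-14/71


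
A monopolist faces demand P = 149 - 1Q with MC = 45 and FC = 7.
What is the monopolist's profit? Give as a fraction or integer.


MR = MC: 149 - 2Q = 45
Q* = 52
P* = 149 - 1*52 = 97
Profit = (P* - MC)*Q* - FC
= (97 - 45)*52 - 7
= 52*52 - 7
= 2704 - 7 = 2697

2697


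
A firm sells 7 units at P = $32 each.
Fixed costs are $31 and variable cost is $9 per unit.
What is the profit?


Total Revenue = P * Q = 32 * 7 = $224
Total Cost = FC + VC*Q = 31 + 9*7 = $94
Profit = TR - TC = 224 - 94 = $130

$130


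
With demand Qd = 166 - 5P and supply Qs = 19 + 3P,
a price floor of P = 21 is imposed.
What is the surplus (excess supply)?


At P = 21:
Qd = 166 - 5*21 = 61
Qs = 19 + 3*21 = 82
Surplus = Qs - Qd = 82 - 61 = 21

21


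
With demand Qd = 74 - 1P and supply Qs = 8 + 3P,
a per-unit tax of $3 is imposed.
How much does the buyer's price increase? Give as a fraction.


With a per-unit tax, the buyer's price increase depends on relative slopes.
Supply slope: d = 3, Demand slope: b = 1
Buyer's price increase = d * tax / (b + d)
= 3 * 3 / (1 + 3)
= 9 / 4 = 9/4

9/4


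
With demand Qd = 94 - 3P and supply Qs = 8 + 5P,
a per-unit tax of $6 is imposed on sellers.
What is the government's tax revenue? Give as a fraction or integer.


With tax on sellers, new supply: Qs' = 8 + 5(P - 6)
= 5P - 22
New equilibrium quantity:
Q_new = 101/2
Tax revenue = tax * Q_new = 6 * 101/2 = 303

303


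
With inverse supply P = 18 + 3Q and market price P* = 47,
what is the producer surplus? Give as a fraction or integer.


Minimum supply price (at Q=0): P_min = 18
Quantity supplied at P* = 47:
Q* = (47 - 18)/3 = 29/3
PS = (1/2) * Q* * (P* - P_min)
PS = (1/2) * 29/3 * (47 - 18)
PS = (1/2) * 29/3 * 29 = 841/6

841/6


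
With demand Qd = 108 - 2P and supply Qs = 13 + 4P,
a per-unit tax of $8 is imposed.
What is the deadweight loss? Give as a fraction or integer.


Pre-tax equilibrium quantity: Q* = 229/3
Post-tax equilibrium quantity: Q_tax = 197/3
Reduction in quantity: Q* - Q_tax = 32/3
DWL = (1/2) * tax * (Q* - Q_tax)
DWL = (1/2) * 8 * 32/3 = 128/3

128/3


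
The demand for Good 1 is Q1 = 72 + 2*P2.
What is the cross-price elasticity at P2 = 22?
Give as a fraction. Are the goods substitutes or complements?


dQ1/dP2 = 2
At P2 = 22: Q1 = 72 + 2*22 = 116
Exy = (dQ1/dP2)(P2/Q1) = 2 * 22 / 116 = 11/29
Since Exy > 0, the goods are substitutes.

11/29 (substitutes)


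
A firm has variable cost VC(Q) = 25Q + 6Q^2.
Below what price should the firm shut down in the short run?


AVC(Q) = VC(Q)/Q = 25 + 6Q
AVC is increasing in Q, so minimum AVC is at Q -> 0+.
Min AVC = 25
The firm should shut down if P < 25.

25


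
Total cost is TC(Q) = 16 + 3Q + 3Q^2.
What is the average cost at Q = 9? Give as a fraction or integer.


TC(9) = 16 + 3*9 + 3*9^2
TC(9) = 16 + 27 + 243 = 286
AC = TC/Q = 286/9 = 286/9

286/9


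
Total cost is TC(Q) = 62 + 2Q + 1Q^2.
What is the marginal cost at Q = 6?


MC = dTC/dQ = 2 + 2*1*Q
At Q = 6:
MC = 2 + 2*6
MC = 2 + 12 = 14

14


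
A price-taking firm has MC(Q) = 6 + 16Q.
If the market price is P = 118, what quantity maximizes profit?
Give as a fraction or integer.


In perfect competition, profit is maximized where P = MC.
118 = 6 + 16Q
112 = 16Q
Q* = 112/16 = 7

7


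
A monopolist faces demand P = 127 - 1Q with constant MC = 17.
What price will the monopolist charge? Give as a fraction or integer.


MR = 127 - 2Q
Set MR = MC: 127 - 2Q = 17
Q* = 55
Substitute into demand:
P* = 127 - 1*55 = 72

72


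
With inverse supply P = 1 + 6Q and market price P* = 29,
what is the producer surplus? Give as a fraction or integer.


Minimum supply price (at Q=0): P_min = 1
Quantity supplied at P* = 29:
Q* = (29 - 1)/6 = 14/3
PS = (1/2) * Q* * (P* - P_min)
PS = (1/2) * 14/3 * (29 - 1)
PS = (1/2) * 14/3 * 28 = 196/3

196/3


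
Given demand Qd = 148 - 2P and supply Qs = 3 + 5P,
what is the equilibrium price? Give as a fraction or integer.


At equilibrium, Qd = Qs.
148 - 2P = 3 + 5P
148 - 3 = 2P + 5P
145 = 7P
P* = 145/7 = 145/7

145/7


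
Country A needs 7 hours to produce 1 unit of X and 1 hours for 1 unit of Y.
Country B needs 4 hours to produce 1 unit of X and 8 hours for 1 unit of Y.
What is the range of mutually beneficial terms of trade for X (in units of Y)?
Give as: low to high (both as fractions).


Opportunity cost of X for Country A = hours_X / hours_Y = 7/1 = 7 units of Y
Opportunity cost of X for Country B = hours_X / hours_Y = 4/8 = 1/2 units of Y
Terms of trade must be between the two opportunity costs.
Range: 1/2 to 7

1/2 to 7


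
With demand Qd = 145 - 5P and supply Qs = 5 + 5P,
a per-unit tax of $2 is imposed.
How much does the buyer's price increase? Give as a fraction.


With a per-unit tax, the buyer's price increase depends on relative slopes.
Supply slope: d = 5, Demand slope: b = 5
Buyer's price increase = d * tax / (b + d)
= 5 * 2 / (5 + 5)
= 10 / 10 = 1

1


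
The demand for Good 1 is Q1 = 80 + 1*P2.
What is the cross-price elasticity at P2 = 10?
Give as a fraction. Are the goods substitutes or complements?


dQ1/dP2 = 1
At P2 = 10: Q1 = 80 + 1*10 = 90
Exy = (dQ1/dP2)(P2/Q1) = 1 * 10 / 90 = 1/9
Since Exy > 0, the goods are substitutes.

1/9 (substitutes)


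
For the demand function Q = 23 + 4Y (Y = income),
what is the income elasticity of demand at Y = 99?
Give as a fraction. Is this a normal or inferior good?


dQ/dY = 4
At Y = 99: Q = 23 + 4*99 = 419
Ey = (dQ/dY)(Y/Q) = 4 * 99 / 419 = 396/419
Since Ey > 0, this is a normal good.

396/419 (normal good)


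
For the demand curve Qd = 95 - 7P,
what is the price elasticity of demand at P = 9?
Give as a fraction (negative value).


dQ/dP = -7
At P = 9: Q = 95 - 7*9 = 32
E = (dQ/dP)(P/Q) = (-7)(9/32) = -63/32

-63/32


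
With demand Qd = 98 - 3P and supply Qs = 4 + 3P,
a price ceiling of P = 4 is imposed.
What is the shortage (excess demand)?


At P = 4:
Qd = 98 - 3*4 = 86
Qs = 4 + 3*4 = 16
Shortage = Qd - Qs = 86 - 16 = 70

70


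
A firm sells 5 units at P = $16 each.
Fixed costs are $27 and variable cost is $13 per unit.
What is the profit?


Total Revenue = P * Q = 16 * 5 = $80
Total Cost = FC + VC*Q = 27 + 13*5 = $92
Profit = TR - TC = 80 - 92 = $-12

$-12


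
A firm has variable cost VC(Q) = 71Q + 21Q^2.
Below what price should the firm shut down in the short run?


AVC(Q) = VC(Q)/Q = 71 + 21Q
AVC is increasing in Q, so minimum AVC is at Q -> 0+.
Min AVC = 71
The firm should shut down if P < 71.

71


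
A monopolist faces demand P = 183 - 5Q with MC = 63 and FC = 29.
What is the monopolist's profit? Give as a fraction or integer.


MR = MC: 183 - 10Q = 63
Q* = 12
P* = 183 - 5*12 = 123
Profit = (P* - MC)*Q* - FC
= (123 - 63)*12 - 29
= 60*12 - 29
= 720 - 29 = 691

691


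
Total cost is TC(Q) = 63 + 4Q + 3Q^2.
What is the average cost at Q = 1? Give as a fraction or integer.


TC(1) = 63 + 4*1 + 3*1^2
TC(1) = 63 + 4 + 3 = 70
AC = TC/Q = 70/1 = 70

70


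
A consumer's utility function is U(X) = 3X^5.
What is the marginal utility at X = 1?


MU = dU/dX = 3*5*X^(5-1)
MU = 15*X^4
At X = 1:
MU = 15 * 1^4
MU = 15 * 1 = 15

15


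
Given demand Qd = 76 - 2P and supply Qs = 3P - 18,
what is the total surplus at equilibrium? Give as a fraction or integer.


Find equilibrium: 76 - 2P = 3P - 18
76 + 18 = 5P
P* = 94/5 = 94/5
Q* = 3*94/5 - 18 = 192/5
Inverse demand: P = 38 - Q/2, so P_max = 38
Inverse supply: P = 6 + Q/3, so P_min = 6
CS = (1/2) * 192/5 * (38 - 94/5) = 9216/25
PS = (1/2) * 192/5 * (94/5 - 6) = 6144/25
TS = CS + PS = 9216/25 + 6144/25 = 3072/5

3072/5


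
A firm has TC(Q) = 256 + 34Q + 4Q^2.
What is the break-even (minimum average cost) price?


AC(Q) = 256/Q + 34 + 4Q
To minimize: dAC/dQ = -256/Q^2 + 4 = 0
Q^2 = 256/4 = 64
Q* = 8
Min AC = 256/8 + 34 + 4*8
Min AC = 32 + 34 + 32 = 98

98


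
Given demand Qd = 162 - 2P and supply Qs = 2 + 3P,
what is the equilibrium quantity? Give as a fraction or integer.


First find equilibrium price:
162 - 2P = 2 + 3P
P* = 160/5 = 32
Then substitute into demand:
Q* = 162 - 2 * 32 = 98

98


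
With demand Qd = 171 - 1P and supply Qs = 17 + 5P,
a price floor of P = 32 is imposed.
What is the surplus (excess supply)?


At P = 32:
Qd = 171 - 1*32 = 139
Qs = 17 + 5*32 = 177
Surplus = Qs - Qd = 177 - 139 = 38

38


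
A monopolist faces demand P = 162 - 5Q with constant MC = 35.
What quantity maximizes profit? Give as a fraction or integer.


TR = P*Q = (162 - 5Q)Q = 162Q - 5Q^2
MR = dTR/dQ = 162 - 10Q
Set MR = MC:
162 - 10Q = 35
127 = 10Q
Q* = 127/10 = 127/10

127/10


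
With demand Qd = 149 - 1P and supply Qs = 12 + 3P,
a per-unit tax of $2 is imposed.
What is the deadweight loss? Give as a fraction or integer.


Pre-tax equilibrium quantity: Q* = 459/4
Post-tax equilibrium quantity: Q_tax = 453/4
Reduction in quantity: Q* - Q_tax = 3/2
DWL = (1/2) * tax * (Q* - Q_tax)
DWL = (1/2) * 2 * 3/2 = 3/2

3/2


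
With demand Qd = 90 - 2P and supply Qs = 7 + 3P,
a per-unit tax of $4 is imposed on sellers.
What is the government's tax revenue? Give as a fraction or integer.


With tax on sellers, new supply: Qs' = 7 + 3(P - 4)
= 3P - 5
New equilibrium quantity:
Q_new = 52
Tax revenue = tax * Q_new = 4 * 52 = 208

208


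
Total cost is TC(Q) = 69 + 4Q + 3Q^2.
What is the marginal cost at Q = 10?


MC = dTC/dQ = 4 + 2*3*Q
At Q = 10:
MC = 4 + 6*10
MC = 4 + 60 = 64

64


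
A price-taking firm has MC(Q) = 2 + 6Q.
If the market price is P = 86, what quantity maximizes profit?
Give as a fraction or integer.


In perfect competition, profit is maximized where P = MC.
86 = 2 + 6Q
84 = 6Q
Q* = 84/6 = 14

14


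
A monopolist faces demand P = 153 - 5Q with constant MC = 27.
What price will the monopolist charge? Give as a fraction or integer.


MR = 153 - 10Q
Set MR = MC: 153 - 10Q = 27
Q* = 63/5
Substitute into demand:
P* = 153 - 5*63/5 = 90

90


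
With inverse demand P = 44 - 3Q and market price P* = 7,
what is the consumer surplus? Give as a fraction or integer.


Maximum willingness to pay (at Q=0): P_max = 44
Quantity demanded at P* = 7:
Q* = (44 - 7)/3 = 37/3
CS = (1/2) * Q* * (P_max - P*)
CS = (1/2) * 37/3 * (44 - 7)
CS = (1/2) * 37/3 * 37 = 1369/6

1369/6


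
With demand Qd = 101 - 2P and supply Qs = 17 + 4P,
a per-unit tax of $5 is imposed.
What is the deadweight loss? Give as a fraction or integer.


Pre-tax equilibrium quantity: Q* = 73
Post-tax equilibrium quantity: Q_tax = 199/3
Reduction in quantity: Q* - Q_tax = 20/3
DWL = (1/2) * tax * (Q* - Q_tax)
DWL = (1/2) * 5 * 20/3 = 50/3

50/3


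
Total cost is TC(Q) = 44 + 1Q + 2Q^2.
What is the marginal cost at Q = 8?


MC = dTC/dQ = 1 + 2*2*Q
At Q = 8:
MC = 1 + 4*8
MC = 1 + 32 = 33

33


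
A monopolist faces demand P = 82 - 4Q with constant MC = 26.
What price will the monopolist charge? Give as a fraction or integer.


MR = 82 - 8Q
Set MR = MC: 82 - 8Q = 26
Q* = 7
Substitute into demand:
P* = 82 - 4*7 = 54

54


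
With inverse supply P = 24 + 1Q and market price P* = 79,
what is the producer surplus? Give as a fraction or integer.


Minimum supply price (at Q=0): P_min = 24
Quantity supplied at P* = 79:
Q* = (79 - 24)/1 = 55
PS = (1/2) * Q* * (P* - P_min)
PS = (1/2) * 55 * (79 - 24)
PS = (1/2) * 55 * 55 = 3025/2

3025/2


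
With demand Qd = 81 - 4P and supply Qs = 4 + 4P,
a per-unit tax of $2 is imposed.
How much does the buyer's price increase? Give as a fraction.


With a per-unit tax, the buyer's price increase depends on relative slopes.
Supply slope: d = 4, Demand slope: b = 4
Buyer's price increase = d * tax / (b + d)
= 4 * 2 / (4 + 4)
= 8 / 8 = 1

1


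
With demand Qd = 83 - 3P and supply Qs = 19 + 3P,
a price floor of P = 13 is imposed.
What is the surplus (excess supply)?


At P = 13:
Qd = 83 - 3*13 = 44
Qs = 19 + 3*13 = 58
Surplus = Qs - Qd = 58 - 44 = 14

14


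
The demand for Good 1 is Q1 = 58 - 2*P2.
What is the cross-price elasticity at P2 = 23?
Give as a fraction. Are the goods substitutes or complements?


dQ1/dP2 = -2
At P2 = 23: Q1 = 58 - 2*23 = 12
Exy = (dQ1/dP2)(P2/Q1) = -2 * 23 / 12 = -23/6
Since Exy < 0, the goods are complements.

-23/6 (complements)


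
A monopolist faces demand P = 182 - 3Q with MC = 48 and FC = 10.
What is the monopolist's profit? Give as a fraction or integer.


MR = MC: 182 - 6Q = 48
Q* = 67/3
P* = 182 - 3*67/3 = 115
Profit = (P* - MC)*Q* - FC
= (115 - 48)*67/3 - 10
= 67*67/3 - 10
= 4489/3 - 10 = 4459/3

4459/3


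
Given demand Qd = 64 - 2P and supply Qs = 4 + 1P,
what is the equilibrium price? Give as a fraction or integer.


At equilibrium, Qd = Qs.
64 - 2P = 4 + 1P
64 - 4 = 2P + 1P
60 = 3P
P* = 60/3 = 20

20


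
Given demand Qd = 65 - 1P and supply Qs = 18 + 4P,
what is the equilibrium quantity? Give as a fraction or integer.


First find equilibrium price:
65 - 1P = 18 + 4P
P* = 47/5 = 47/5
Then substitute into demand:
Q* = 65 - 1 * 47/5 = 278/5

278/5


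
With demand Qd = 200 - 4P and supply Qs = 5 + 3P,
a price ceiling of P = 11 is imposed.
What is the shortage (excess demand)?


At P = 11:
Qd = 200 - 4*11 = 156
Qs = 5 + 3*11 = 38
Shortage = Qd - Qs = 156 - 38 = 118

118


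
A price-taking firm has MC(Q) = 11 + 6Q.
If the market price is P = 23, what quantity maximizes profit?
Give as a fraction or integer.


In perfect competition, profit is maximized where P = MC.
23 = 11 + 6Q
12 = 6Q
Q* = 12/6 = 2

2


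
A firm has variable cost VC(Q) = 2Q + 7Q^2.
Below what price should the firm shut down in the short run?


AVC(Q) = VC(Q)/Q = 2 + 7Q
AVC is increasing in Q, so minimum AVC is at Q -> 0+.
Min AVC = 2
The firm should shut down if P < 2.

2


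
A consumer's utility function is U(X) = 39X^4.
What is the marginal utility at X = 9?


MU = dU/dX = 39*4*X^(4-1)
MU = 156*X^3
At X = 9:
MU = 156 * 9^3
MU = 156 * 729 = 113724

113724


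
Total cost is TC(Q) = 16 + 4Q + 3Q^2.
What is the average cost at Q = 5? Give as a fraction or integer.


TC(5) = 16 + 4*5 + 3*5^2
TC(5) = 16 + 20 + 75 = 111
AC = TC/Q = 111/5 = 111/5

111/5


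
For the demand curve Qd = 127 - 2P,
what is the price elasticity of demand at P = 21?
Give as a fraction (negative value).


dQ/dP = -2
At P = 21: Q = 127 - 2*21 = 85
E = (dQ/dP)(P/Q) = (-2)(21/85) = -42/85

-42/85


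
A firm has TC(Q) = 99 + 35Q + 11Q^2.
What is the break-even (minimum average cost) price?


AC(Q) = 99/Q + 35 + 11Q
To minimize: dAC/dQ = -99/Q^2 + 11 = 0
Q^2 = 99/11 = 9
Q* = 3
Min AC = 99/3 + 35 + 11*3
Min AC = 33 + 35 + 33 = 101

101


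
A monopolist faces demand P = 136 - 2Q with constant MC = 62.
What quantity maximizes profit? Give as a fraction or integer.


TR = P*Q = (136 - 2Q)Q = 136Q - 2Q^2
MR = dTR/dQ = 136 - 4Q
Set MR = MC:
136 - 4Q = 62
74 = 4Q
Q* = 74/4 = 37/2

37/2


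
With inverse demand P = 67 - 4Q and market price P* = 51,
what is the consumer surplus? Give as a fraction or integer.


Maximum willingness to pay (at Q=0): P_max = 67
Quantity demanded at P* = 51:
Q* = (67 - 51)/4 = 4
CS = (1/2) * Q* * (P_max - P*)
CS = (1/2) * 4 * (67 - 51)
CS = (1/2) * 4 * 16 = 32

32


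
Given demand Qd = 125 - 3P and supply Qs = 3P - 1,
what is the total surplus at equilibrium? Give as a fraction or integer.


Find equilibrium: 125 - 3P = 3P - 1
125 + 1 = 6P
P* = 126/6 = 21
Q* = 3*21 - 1 = 62
Inverse demand: P = 125/3 - Q/3, so P_max = 125/3
Inverse supply: P = 1/3 + Q/3, so P_min = 1/3
CS = (1/2) * 62 * (125/3 - 21) = 1922/3
PS = (1/2) * 62 * (21 - 1/3) = 1922/3
TS = CS + PS = 1922/3 + 1922/3 = 3844/3

3844/3


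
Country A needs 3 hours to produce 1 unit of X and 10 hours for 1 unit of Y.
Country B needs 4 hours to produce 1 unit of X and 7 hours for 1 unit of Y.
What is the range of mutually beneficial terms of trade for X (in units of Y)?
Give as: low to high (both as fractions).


Opportunity cost of X for Country A = hours_X / hours_Y = 3/10 = 3/10 units of Y
Opportunity cost of X for Country B = hours_X / hours_Y = 4/7 = 4/7 units of Y
Terms of trade must be between the two opportunity costs.
Range: 3/10 to 4/7

3/10 to 4/7


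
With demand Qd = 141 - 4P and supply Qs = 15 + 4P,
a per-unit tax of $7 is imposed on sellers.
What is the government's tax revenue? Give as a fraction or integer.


With tax on sellers, new supply: Qs' = 15 + 4(P - 7)
= 4P - 13
New equilibrium quantity:
Q_new = 64
Tax revenue = tax * Q_new = 7 * 64 = 448

448


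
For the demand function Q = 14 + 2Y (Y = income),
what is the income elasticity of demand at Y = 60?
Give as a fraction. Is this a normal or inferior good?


dQ/dY = 2
At Y = 60: Q = 14 + 2*60 = 134
Ey = (dQ/dY)(Y/Q) = 2 * 60 / 134 = 60/67
Since Ey > 0, this is a normal good.

60/67 (normal good)


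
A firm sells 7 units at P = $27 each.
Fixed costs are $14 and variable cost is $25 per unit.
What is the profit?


Total Revenue = P * Q = 27 * 7 = $189
Total Cost = FC + VC*Q = 14 + 25*7 = $189
Profit = TR - TC = 189 - 189 = $0

$0


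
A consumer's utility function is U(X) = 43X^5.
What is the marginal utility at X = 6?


MU = dU/dX = 43*5*X^(5-1)
MU = 215*X^4
At X = 6:
MU = 215 * 6^4
MU = 215 * 1296 = 278640

278640


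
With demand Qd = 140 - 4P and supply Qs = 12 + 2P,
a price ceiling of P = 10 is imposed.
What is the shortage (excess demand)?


At P = 10:
Qd = 140 - 4*10 = 100
Qs = 12 + 2*10 = 32
Shortage = Qd - Qs = 100 - 32 = 68

68


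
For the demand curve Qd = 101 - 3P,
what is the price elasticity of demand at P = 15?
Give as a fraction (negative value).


dQ/dP = -3
At P = 15: Q = 101 - 3*15 = 56
E = (dQ/dP)(P/Q) = (-3)(15/56) = -45/56

-45/56


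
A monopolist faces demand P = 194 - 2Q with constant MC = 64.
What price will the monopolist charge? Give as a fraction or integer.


MR = 194 - 4Q
Set MR = MC: 194 - 4Q = 64
Q* = 65/2
Substitute into demand:
P* = 194 - 2*65/2 = 129

129


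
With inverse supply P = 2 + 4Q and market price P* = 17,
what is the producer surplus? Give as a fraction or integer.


Minimum supply price (at Q=0): P_min = 2
Quantity supplied at P* = 17:
Q* = (17 - 2)/4 = 15/4
PS = (1/2) * Q* * (P* - P_min)
PS = (1/2) * 15/4 * (17 - 2)
PS = (1/2) * 15/4 * 15 = 225/8

225/8


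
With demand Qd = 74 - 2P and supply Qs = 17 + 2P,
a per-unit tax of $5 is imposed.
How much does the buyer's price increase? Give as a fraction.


With a per-unit tax, the buyer's price increase depends on relative slopes.
Supply slope: d = 2, Demand slope: b = 2
Buyer's price increase = d * tax / (b + d)
= 2 * 5 / (2 + 2)
= 10 / 4 = 5/2

5/2


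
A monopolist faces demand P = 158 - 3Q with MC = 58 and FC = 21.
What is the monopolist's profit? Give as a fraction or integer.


MR = MC: 158 - 6Q = 58
Q* = 50/3
P* = 158 - 3*50/3 = 108
Profit = (P* - MC)*Q* - FC
= (108 - 58)*50/3 - 21
= 50*50/3 - 21
= 2500/3 - 21 = 2437/3

2437/3


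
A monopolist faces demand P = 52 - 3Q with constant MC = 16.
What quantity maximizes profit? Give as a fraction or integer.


TR = P*Q = (52 - 3Q)Q = 52Q - 3Q^2
MR = dTR/dQ = 52 - 6Q
Set MR = MC:
52 - 6Q = 16
36 = 6Q
Q* = 36/6 = 6

6


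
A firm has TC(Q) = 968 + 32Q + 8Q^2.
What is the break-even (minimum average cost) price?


AC(Q) = 968/Q + 32 + 8Q
To minimize: dAC/dQ = -968/Q^2 + 8 = 0
Q^2 = 968/8 = 121
Q* = 11
Min AC = 968/11 + 32 + 8*11
Min AC = 88 + 32 + 88 = 208

208


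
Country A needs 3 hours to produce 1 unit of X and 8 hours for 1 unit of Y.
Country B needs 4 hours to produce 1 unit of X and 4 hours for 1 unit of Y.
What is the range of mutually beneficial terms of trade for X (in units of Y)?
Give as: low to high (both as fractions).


Opportunity cost of X for Country A = hours_X / hours_Y = 3/8 = 3/8 units of Y
Opportunity cost of X for Country B = hours_X / hours_Y = 4/4 = 1 units of Y
Terms of trade must be between the two opportunity costs.
Range: 3/8 to 1

3/8 to 1


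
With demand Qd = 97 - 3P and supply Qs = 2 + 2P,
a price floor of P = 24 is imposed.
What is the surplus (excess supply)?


At P = 24:
Qd = 97 - 3*24 = 25
Qs = 2 + 2*24 = 50
Surplus = Qs - Qd = 50 - 25 = 25

25


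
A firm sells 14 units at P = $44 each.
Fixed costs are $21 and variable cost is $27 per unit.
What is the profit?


Total Revenue = P * Q = 44 * 14 = $616
Total Cost = FC + VC*Q = 21 + 27*14 = $399
Profit = TR - TC = 616 - 399 = $217

$217


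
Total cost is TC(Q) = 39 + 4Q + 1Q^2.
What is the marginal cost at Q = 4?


MC = dTC/dQ = 4 + 2*1*Q
At Q = 4:
MC = 4 + 2*4
MC = 4 + 8 = 12

12


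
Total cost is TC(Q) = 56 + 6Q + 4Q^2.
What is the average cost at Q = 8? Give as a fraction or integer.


TC(8) = 56 + 6*8 + 4*8^2
TC(8) = 56 + 48 + 256 = 360
AC = TC/Q = 360/8 = 45

45


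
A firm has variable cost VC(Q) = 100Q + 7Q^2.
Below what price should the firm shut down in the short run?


AVC(Q) = VC(Q)/Q = 100 + 7Q
AVC is increasing in Q, so minimum AVC is at Q -> 0+.
Min AVC = 100
The firm should shut down if P < 100.

100


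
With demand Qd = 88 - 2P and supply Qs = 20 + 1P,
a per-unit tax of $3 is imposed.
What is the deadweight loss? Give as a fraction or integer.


Pre-tax equilibrium quantity: Q* = 128/3
Post-tax equilibrium quantity: Q_tax = 122/3
Reduction in quantity: Q* - Q_tax = 2
DWL = (1/2) * tax * (Q* - Q_tax)
DWL = (1/2) * 3 * 2 = 3

3


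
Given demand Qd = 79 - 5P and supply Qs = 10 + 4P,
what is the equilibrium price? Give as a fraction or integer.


At equilibrium, Qd = Qs.
79 - 5P = 10 + 4P
79 - 10 = 5P + 4P
69 = 9P
P* = 69/9 = 23/3

23/3


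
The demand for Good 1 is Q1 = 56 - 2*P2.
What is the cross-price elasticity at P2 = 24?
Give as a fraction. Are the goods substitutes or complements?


dQ1/dP2 = -2
At P2 = 24: Q1 = 56 - 2*24 = 8
Exy = (dQ1/dP2)(P2/Q1) = -2 * 24 / 8 = -6
Since Exy < 0, the goods are complements.

-6 (complements)


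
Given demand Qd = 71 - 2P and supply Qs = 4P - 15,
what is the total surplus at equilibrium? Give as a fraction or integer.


Find equilibrium: 71 - 2P = 4P - 15
71 + 15 = 6P
P* = 86/6 = 43/3
Q* = 4*43/3 - 15 = 127/3
Inverse demand: P = 71/2 - Q/2, so P_max = 71/2
Inverse supply: P = 15/4 + Q/4, so P_min = 15/4
CS = (1/2) * 127/3 * (71/2 - 43/3) = 16129/36
PS = (1/2) * 127/3 * (43/3 - 15/4) = 16129/72
TS = CS + PS = 16129/36 + 16129/72 = 16129/24

16129/24


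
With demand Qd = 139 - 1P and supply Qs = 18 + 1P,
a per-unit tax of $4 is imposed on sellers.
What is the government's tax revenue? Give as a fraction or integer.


With tax on sellers, new supply: Qs' = 18 + 1(P - 4)
= 14 + 1P
New equilibrium quantity:
Q_new = 153/2
Tax revenue = tax * Q_new = 4 * 153/2 = 306

306


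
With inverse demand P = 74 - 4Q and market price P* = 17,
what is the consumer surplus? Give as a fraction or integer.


Maximum willingness to pay (at Q=0): P_max = 74
Quantity demanded at P* = 17:
Q* = (74 - 17)/4 = 57/4
CS = (1/2) * Q* * (P_max - P*)
CS = (1/2) * 57/4 * (74 - 17)
CS = (1/2) * 57/4 * 57 = 3249/8

3249/8


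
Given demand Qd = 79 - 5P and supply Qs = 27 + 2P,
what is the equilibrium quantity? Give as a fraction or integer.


First find equilibrium price:
79 - 5P = 27 + 2P
P* = 52/7 = 52/7
Then substitute into demand:
Q* = 79 - 5 * 52/7 = 293/7

293/7


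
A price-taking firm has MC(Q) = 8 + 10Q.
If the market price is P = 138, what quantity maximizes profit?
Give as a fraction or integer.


In perfect competition, profit is maximized where P = MC.
138 = 8 + 10Q
130 = 10Q
Q* = 130/10 = 13

13


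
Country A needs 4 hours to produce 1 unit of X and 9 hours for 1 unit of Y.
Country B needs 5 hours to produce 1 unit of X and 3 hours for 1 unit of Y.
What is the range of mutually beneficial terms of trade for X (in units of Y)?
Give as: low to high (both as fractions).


Opportunity cost of X for Country A = hours_X / hours_Y = 4/9 = 4/9 units of Y
Opportunity cost of X for Country B = hours_X / hours_Y = 5/3 = 5/3 units of Y
Terms of trade must be between the two opportunity costs.
Range: 4/9 to 5/3

4/9 to 5/3


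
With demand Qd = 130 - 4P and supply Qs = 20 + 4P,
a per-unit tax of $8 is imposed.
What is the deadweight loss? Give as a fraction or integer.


Pre-tax equilibrium quantity: Q* = 75
Post-tax equilibrium quantity: Q_tax = 59
Reduction in quantity: Q* - Q_tax = 16
DWL = (1/2) * tax * (Q* - Q_tax)
DWL = (1/2) * 8 * 16 = 64

64


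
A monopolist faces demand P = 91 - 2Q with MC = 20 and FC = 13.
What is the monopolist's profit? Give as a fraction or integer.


MR = MC: 91 - 4Q = 20
Q* = 71/4
P* = 91 - 2*71/4 = 111/2
Profit = (P* - MC)*Q* - FC
= (111/2 - 20)*71/4 - 13
= 71/2*71/4 - 13
= 5041/8 - 13 = 4937/8

4937/8


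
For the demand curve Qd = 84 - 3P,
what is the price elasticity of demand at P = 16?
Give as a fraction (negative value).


dQ/dP = -3
At P = 16: Q = 84 - 3*16 = 36
E = (dQ/dP)(P/Q) = (-3)(16/36) = -4/3

-4/3


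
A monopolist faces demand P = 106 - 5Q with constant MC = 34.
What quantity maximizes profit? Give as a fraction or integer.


TR = P*Q = (106 - 5Q)Q = 106Q - 5Q^2
MR = dTR/dQ = 106 - 10Q
Set MR = MC:
106 - 10Q = 34
72 = 10Q
Q* = 72/10 = 36/5

36/5


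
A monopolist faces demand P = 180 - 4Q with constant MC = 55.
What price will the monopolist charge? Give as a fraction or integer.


MR = 180 - 8Q
Set MR = MC: 180 - 8Q = 55
Q* = 125/8
Substitute into demand:
P* = 180 - 4*125/8 = 235/2

235/2


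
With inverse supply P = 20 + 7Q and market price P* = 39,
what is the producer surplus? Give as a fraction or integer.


Minimum supply price (at Q=0): P_min = 20
Quantity supplied at P* = 39:
Q* = (39 - 20)/7 = 19/7
PS = (1/2) * Q* * (P* - P_min)
PS = (1/2) * 19/7 * (39 - 20)
PS = (1/2) * 19/7 * 19 = 361/14

361/14


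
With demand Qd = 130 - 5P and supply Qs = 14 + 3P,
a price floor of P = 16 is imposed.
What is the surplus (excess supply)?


At P = 16:
Qd = 130 - 5*16 = 50
Qs = 14 + 3*16 = 62
Surplus = Qs - Qd = 62 - 50 = 12

12


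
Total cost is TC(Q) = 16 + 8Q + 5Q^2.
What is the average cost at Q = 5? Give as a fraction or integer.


TC(5) = 16 + 8*5 + 5*5^2
TC(5) = 16 + 40 + 125 = 181
AC = TC/Q = 181/5 = 181/5

181/5


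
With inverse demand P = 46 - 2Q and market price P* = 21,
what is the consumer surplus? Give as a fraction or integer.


Maximum willingness to pay (at Q=0): P_max = 46
Quantity demanded at P* = 21:
Q* = (46 - 21)/2 = 25/2
CS = (1/2) * Q* * (P_max - P*)
CS = (1/2) * 25/2 * (46 - 21)
CS = (1/2) * 25/2 * 25 = 625/4

625/4


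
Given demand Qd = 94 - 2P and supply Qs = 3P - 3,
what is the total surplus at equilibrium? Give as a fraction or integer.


Find equilibrium: 94 - 2P = 3P - 3
94 + 3 = 5P
P* = 97/5 = 97/5
Q* = 3*97/5 - 3 = 276/5
Inverse demand: P = 47 - Q/2, so P_max = 47
Inverse supply: P = 1 + Q/3, so P_min = 1
CS = (1/2) * 276/5 * (47 - 97/5) = 19044/25
PS = (1/2) * 276/5 * (97/5 - 1) = 12696/25
TS = CS + PS = 19044/25 + 12696/25 = 6348/5

6348/5


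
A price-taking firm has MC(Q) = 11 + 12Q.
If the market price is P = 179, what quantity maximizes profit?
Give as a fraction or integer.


In perfect competition, profit is maximized where P = MC.
179 = 11 + 12Q
168 = 12Q
Q* = 168/12 = 14

14


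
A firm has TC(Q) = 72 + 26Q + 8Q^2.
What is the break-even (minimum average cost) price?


AC(Q) = 72/Q + 26 + 8Q
To minimize: dAC/dQ = -72/Q^2 + 8 = 0
Q^2 = 72/8 = 9
Q* = 3
Min AC = 72/3 + 26 + 8*3
Min AC = 24 + 26 + 24 = 74

74


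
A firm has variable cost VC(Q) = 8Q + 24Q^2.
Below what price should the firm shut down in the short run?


AVC(Q) = VC(Q)/Q = 8 + 24Q
AVC is increasing in Q, so minimum AVC is at Q -> 0+.
Min AVC = 8
The firm should shut down if P < 8.

8


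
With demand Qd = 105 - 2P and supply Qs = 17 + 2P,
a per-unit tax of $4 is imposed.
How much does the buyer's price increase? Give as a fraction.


With a per-unit tax, the buyer's price increase depends on relative slopes.
Supply slope: d = 2, Demand slope: b = 2
Buyer's price increase = d * tax / (b + d)
= 2 * 4 / (2 + 2)
= 8 / 4 = 2

2


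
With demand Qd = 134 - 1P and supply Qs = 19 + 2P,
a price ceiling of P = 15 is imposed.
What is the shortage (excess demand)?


At P = 15:
Qd = 134 - 1*15 = 119
Qs = 19 + 2*15 = 49
Shortage = Qd - Qs = 119 - 49 = 70

70


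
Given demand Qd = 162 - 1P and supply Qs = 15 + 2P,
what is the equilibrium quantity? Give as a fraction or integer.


First find equilibrium price:
162 - 1P = 15 + 2P
P* = 147/3 = 49
Then substitute into demand:
Q* = 162 - 1 * 49 = 113

113


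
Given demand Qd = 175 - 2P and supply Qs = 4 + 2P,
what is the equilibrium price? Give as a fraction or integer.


At equilibrium, Qd = Qs.
175 - 2P = 4 + 2P
175 - 4 = 2P + 2P
171 = 4P
P* = 171/4 = 171/4

171/4


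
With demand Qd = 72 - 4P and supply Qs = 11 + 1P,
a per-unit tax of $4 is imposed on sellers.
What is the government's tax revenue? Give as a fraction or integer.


With tax on sellers, new supply: Qs' = 11 + 1(P - 4)
= 7 + 1P
New equilibrium quantity:
Q_new = 20
Tax revenue = tax * Q_new = 4 * 20 = 80

80


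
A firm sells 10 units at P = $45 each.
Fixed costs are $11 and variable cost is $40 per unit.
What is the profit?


Total Revenue = P * Q = 45 * 10 = $450
Total Cost = FC + VC*Q = 11 + 40*10 = $411
Profit = TR - TC = 450 - 411 = $39

$39


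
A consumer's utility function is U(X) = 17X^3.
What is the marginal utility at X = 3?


MU = dU/dX = 17*3*X^(3-1)
MU = 51*X^2
At X = 3:
MU = 51 * 3^2
MU = 51 * 9 = 459

459


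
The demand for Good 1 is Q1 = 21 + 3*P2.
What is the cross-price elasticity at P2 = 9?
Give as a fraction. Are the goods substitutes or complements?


dQ1/dP2 = 3
At P2 = 9: Q1 = 21 + 3*9 = 48
Exy = (dQ1/dP2)(P2/Q1) = 3 * 9 / 48 = 9/16
Since Exy > 0, the goods are substitutes.

9/16 (substitutes)


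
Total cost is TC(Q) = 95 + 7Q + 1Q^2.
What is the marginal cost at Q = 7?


MC = dTC/dQ = 7 + 2*1*Q
At Q = 7:
MC = 7 + 2*7
MC = 7 + 14 = 21

21


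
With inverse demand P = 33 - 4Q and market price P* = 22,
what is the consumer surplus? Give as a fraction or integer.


Maximum willingness to pay (at Q=0): P_max = 33
Quantity demanded at P* = 22:
Q* = (33 - 22)/4 = 11/4
CS = (1/2) * Q* * (P_max - P*)
CS = (1/2) * 11/4 * (33 - 22)
CS = (1/2) * 11/4 * 11 = 121/8

121/8


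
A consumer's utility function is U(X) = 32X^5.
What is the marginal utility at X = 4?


MU = dU/dX = 32*5*X^(5-1)
MU = 160*X^4
At X = 4:
MU = 160 * 4^4
MU = 160 * 256 = 40960

40960


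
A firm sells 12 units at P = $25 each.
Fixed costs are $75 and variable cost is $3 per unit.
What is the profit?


Total Revenue = P * Q = 25 * 12 = $300
Total Cost = FC + VC*Q = 75 + 3*12 = $111
Profit = TR - TC = 300 - 111 = $189

$189


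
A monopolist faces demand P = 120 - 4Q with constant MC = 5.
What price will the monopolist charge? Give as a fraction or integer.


MR = 120 - 8Q
Set MR = MC: 120 - 8Q = 5
Q* = 115/8
Substitute into demand:
P* = 120 - 4*115/8 = 125/2

125/2


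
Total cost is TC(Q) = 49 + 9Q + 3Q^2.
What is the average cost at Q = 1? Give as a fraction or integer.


TC(1) = 49 + 9*1 + 3*1^2
TC(1) = 49 + 9 + 3 = 61
AC = TC/Q = 61/1 = 61

61


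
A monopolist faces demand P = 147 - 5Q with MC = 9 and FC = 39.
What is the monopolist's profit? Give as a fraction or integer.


MR = MC: 147 - 10Q = 9
Q* = 69/5
P* = 147 - 5*69/5 = 78
Profit = (P* - MC)*Q* - FC
= (78 - 9)*69/5 - 39
= 69*69/5 - 39
= 4761/5 - 39 = 4566/5

4566/5


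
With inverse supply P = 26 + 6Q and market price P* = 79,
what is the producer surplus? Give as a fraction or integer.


Minimum supply price (at Q=0): P_min = 26
Quantity supplied at P* = 79:
Q* = (79 - 26)/6 = 53/6
PS = (1/2) * Q* * (P* - P_min)
PS = (1/2) * 53/6 * (79 - 26)
PS = (1/2) * 53/6 * 53 = 2809/12

2809/12


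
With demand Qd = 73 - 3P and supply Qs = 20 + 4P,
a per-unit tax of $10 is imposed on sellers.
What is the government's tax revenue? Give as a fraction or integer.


With tax on sellers, new supply: Qs' = 20 + 4(P - 10)
= 4P - 20
New equilibrium quantity:
Q_new = 232/7
Tax revenue = tax * Q_new = 10 * 232/7 = 2320/7

2320/7


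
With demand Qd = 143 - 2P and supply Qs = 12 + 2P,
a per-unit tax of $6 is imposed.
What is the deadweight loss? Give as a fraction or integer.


Pre-tax equilibrium quantity: Q* = 155/2
Post-tax equilibrium quantity: Q_tax = 143/2
Reduction in quantity: Q* - Q_tax = 6
DWL = (1/2) * tax * (Q* - Q_tax)
DWL = (1/2) * 6 * 6 = 18

18
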